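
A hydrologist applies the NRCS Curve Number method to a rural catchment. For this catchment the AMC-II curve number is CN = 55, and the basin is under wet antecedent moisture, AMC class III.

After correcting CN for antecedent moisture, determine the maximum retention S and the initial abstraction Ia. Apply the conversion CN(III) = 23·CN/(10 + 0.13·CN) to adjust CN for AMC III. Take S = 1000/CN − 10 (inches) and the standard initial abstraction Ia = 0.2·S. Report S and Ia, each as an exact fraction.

Wet (AMC III): CN(III) = 23·55/(10 + 0.13·55) = 1265/(343/20) = 25300/343 ≈ 73.761
Max retention: S = 1000/(25300/343) − 10 = 900/253 in (≈ 3.557 in)
Ia = 0.2·(900/253) = 180/253 in ≈ 0.711 in

S = 900/253 in ≈ 3.557 in; Ia = 180/253 in ≈ 0.711 in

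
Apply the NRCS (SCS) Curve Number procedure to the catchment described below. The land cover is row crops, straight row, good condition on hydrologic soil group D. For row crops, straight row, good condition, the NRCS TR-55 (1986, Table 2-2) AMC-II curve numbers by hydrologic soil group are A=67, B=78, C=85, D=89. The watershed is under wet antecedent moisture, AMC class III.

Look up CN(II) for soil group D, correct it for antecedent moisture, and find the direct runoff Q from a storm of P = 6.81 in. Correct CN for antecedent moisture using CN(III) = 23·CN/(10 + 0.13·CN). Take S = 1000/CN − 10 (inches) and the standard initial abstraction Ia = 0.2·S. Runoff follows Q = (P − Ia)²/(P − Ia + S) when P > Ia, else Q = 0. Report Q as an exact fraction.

Q = 1882403208049/303366832900 in ≈ 6.205 in

NRCS table: row crops, straight row, good condition, soil group D → CN(II) = 89
Wet (AMC III): CN(III) = 23·89/(10 + 0.13·89) = 2047/(2157/100) = 204700/2157 ≈ 94.900
S = 1000/(204700/2157) − 10 = 1100/2047 in ≈ 0.537 in
Initial abstraction Ia = S/5 = (1100/2047)/5 = 220/2047 ≈ 0.107 in
Since P=6.810 > Ia=0.107: effective rainfall P−Ia = 1372007/204700 in
Runoff Q = (P−Ia)²/(P−Ia+S) = (6.703)²/(6.703+0.537) = 1882403208049/303366832900 ≈ 6.205 in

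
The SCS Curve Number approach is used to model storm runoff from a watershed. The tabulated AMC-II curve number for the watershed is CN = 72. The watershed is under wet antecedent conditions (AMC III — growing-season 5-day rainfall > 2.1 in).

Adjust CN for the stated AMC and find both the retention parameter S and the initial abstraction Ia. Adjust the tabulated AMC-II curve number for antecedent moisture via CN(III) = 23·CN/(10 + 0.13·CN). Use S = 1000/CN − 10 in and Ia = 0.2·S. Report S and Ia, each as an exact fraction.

Adjust CN=72 to AMC III: 23·72/(10 + 0.13·72) → 1656 ÷ (484/25) = 10350/121 ≈ 85.537
Retention S: 1000/CN − 10 with CN=85.537 → S = 350/207 ≈ 1.691 in
Ia = 0.2·(350/207) = 70/207 in ≈ 0.338 in

S = 350/207 in ≈ 1.691 in; Ia = 70/207 in ≈ 0.338 in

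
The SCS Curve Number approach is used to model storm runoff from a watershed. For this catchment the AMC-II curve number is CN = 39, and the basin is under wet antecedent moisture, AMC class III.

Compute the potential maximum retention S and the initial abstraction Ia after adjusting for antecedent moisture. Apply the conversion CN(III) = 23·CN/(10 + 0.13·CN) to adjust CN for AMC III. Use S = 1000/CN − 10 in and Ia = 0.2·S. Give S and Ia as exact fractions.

Adjust CN=39 to AMC III: 23·39/(10 + 0.13·39) → 897 ÷ (1507/100) = 89700/1507 ≈ 59.522
Retention S: 1000/CN − 10 with CN=59.522 → S = 6100/897 ≈ 6.800 in
Initial abstraction Ia = S/5 = (6100/897)/5 = 1220/897 ≈ 1.360 in

S = 6100/897 in ≈ 6.800 in; Ia = 1220/897 in ≈ 1.360 in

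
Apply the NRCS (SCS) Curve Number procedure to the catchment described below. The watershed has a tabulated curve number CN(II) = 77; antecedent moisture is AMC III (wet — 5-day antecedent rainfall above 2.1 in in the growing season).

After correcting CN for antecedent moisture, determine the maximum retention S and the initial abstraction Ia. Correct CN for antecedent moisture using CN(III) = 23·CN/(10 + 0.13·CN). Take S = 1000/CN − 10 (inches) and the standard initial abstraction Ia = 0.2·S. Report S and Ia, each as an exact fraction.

S = 100/77 in ≈ 1.299 in; Ia = 20/77 in ≈ 0.260 in

Wet (AMC III): CN(III) = 23·77/(10 + 0.13·77) = 1771/(2001/100) = 7700/87 ≈ 88.506
S = 1000/(7700/87) − 10 = 100/77 in ≈ 1.299 in
Ia = 0.2·(100/77) = 20/77 in ≈ 0.260 in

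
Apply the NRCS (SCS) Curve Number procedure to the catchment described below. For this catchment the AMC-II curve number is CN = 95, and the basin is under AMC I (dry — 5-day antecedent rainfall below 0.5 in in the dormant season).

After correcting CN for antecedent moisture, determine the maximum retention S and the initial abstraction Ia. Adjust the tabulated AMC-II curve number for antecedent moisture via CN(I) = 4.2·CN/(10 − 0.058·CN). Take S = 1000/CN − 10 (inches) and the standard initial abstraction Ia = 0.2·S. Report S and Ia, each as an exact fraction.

Adjust CN=95 to AMC I: 4.2·95/(10 − 0.058·95) → 399 ÷ (449/100) = 39900/449 ≈ 88.864
Retention S: 1000/CN − 10 with CN=88.864 → S = 500/399 ≈ 1.253 in
Ia = 0.2·(500/399) = 100/399 in ≈ 0.251 in

S = 500/399 in ≈ 1.253 in; Ia = 100/399 in ≈ 0.251 in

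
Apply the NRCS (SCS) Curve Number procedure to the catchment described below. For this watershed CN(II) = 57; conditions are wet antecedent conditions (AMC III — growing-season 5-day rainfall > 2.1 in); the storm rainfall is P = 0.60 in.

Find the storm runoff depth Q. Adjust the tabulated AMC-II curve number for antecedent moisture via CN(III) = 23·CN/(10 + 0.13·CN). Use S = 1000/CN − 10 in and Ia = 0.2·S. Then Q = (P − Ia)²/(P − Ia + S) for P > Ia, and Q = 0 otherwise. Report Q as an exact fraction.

Wet (AMC III): CN(III) = 23·57/(10 + 0.13·57) = 1311/(1741/100) = 131100/1741 ≈ 75.302
S = 1000/(131100/1741) − 10 = 4300/1311 in ≈ 3.280 in
Initial abstraction Ia = S/5 = (4300/1311)/5 = 860/1311 ≈ 0.656 in
P = 0.600 ≤ Ia = 0.656 in: entire storm abstracted, Q = 0.

Q = 0 in ≈ 0.000 in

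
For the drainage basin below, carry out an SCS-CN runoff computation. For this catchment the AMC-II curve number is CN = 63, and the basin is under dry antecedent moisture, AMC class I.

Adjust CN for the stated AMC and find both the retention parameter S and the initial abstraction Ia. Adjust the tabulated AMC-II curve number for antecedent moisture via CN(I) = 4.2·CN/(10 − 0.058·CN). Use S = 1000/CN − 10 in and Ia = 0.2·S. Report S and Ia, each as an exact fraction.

Dry (AMC I): CN(I) = 4.2·63/(10 − 0.058·63) = (1323/5)/(3173/500) = 132300/3173 ≈ 41.696
S = 1000/(132300/3173) − 10 = 18500/1323 in ≈ 13.983 in
Ia = 0.2S: 0.2·13.983 = 2.797 in (exactly 3700/1323)

S = 18500/1323 in ≈ 13.983 in; Ia = 3700/1323 in ≈ 2.797 in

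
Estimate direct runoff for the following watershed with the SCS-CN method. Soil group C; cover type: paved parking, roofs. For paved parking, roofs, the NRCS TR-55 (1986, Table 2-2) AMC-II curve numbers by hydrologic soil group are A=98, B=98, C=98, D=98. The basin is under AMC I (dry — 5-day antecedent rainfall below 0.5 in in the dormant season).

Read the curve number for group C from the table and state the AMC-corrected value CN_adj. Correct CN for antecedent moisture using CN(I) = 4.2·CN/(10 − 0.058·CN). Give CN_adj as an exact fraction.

CN_adj = 102900/1079 ≈ 95.366

NRCS table: paved parking, roofs, soil group C → CN(II) = 98
CN(I) from CN(II)=98: (4.2·98)/(10 − 0.058·98) = 102900/1079 ≈ 95.366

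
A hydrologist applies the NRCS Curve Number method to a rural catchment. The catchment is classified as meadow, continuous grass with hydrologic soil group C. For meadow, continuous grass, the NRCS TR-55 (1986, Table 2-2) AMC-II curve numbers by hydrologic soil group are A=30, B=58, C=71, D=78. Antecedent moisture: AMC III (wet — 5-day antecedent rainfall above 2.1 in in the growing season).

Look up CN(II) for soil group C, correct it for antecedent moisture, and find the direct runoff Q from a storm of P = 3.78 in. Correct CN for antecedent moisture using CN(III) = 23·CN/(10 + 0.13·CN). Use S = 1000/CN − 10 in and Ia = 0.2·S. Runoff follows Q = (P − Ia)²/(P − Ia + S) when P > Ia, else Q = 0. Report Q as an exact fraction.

Q = 78196851769/34671611050 in ≈ 2.255 in

NRCS table: meadow, continuous grass, soil group C → CN(II) = 71
Adjust CN=71 to AMC III: 23·71/(10 + 0.13·71) → 1633 ÷ (1923/100) = 163300/1923 ≈ 84.919
Retention S: 1000/CN − 10 with CN=84.919 → S = 2900/1633 ≈ 1.776 in
Ia = 0.2·(2900/1633) = 580/1633 in ≈ 0.355 in
P − Ia = 3.780 − 0.355 = 279637/81650 ≈ 3.425 in (> 0, runoff occurs)
Q = (279637/81650)²/((279637/81650) + 2900/1633) = (78196851769/6666722500)/(424637/81650) = 78196851769/34671611050 in ≈ 2.255 in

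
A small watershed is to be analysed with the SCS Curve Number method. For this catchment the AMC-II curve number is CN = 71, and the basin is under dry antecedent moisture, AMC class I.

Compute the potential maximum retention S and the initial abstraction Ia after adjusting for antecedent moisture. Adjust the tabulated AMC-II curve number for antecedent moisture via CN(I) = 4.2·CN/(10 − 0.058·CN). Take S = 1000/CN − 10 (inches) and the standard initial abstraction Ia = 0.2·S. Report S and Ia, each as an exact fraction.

S = 14500/1491 in ≈ 9.725 in; Ia = 2900/1491 in ≈ 1.945 in

Adjust CN=71 to AMC I: 4.2·71/(10 − 0.058·71) → (1491/5) ÷ (2941/500) = 149100/2941 ≈ 50.697
Max retention: S = 1000/(149100/2941) − 10 = 14500/1491 in (≈ 9.725 in)
Initial abstraction Ia = S/5 = (14500/1491)/5 = 2900/1491 ≈ 1.945 in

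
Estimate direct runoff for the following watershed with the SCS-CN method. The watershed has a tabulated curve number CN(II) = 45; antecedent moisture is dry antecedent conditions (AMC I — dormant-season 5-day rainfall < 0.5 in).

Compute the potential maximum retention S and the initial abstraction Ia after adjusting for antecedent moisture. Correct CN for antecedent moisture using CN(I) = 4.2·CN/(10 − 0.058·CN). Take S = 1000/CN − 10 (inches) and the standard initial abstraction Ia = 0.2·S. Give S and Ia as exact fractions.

S = 5500/189 in ≈ 29.101 in; Ia = 1100/189 in ≈ 5.820 in

CN(I) from CN(II)=45: (4.2·45)/(10 − 0.058·45) = 18900/739 ≈ 25.575
Max retention: S = 1000/(18900/739) − 10 = 5500/189 in (≈ 29.101 in)
Ia = 0.2·(5500/189) = 1100/189 in ≈ 5.820 in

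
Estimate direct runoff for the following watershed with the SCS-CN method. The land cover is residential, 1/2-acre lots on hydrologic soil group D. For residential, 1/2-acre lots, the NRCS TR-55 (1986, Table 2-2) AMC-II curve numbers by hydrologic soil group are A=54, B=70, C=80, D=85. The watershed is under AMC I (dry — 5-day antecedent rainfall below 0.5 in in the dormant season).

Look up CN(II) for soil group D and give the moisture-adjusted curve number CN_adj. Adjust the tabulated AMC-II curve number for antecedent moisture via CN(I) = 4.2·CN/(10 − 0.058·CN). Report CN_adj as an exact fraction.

NRCS table: residential, 1/2-acre lots, soil group D → CN(II) = 85
CN(I) from CN(II)=85: (4.2·85)/(10 − 0.058·85) = 11900/169 ≈ 70.414

CN_adj = 11900/169 ≈ 70.414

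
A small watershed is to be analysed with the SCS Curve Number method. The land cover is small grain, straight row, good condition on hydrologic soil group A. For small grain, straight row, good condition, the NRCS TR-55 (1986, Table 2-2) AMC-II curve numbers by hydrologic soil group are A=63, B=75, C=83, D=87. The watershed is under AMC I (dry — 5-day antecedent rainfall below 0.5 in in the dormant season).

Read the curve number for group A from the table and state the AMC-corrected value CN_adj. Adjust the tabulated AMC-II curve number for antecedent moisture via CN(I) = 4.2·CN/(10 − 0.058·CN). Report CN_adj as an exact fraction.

CN_adj = 132300/3173 ≈ 41.696

NRCS table: small grain, straight row, good condition, soil group A → CN(II) = 63
CN(I) from CN(II)=63: (4.2·63)/(10 − 0.058·63) = 132300/3173 ≈ 41.696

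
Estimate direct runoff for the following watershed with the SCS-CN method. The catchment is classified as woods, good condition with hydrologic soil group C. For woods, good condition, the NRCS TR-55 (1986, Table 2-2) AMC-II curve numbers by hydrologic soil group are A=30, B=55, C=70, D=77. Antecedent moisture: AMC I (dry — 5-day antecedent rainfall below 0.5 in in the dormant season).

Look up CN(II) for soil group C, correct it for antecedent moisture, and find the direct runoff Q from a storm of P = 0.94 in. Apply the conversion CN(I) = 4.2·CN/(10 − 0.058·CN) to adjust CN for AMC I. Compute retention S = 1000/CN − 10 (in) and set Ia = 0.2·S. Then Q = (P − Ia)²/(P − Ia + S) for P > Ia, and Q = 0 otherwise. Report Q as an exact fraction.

Q = 0 in ≈ 0.000 in

NRCS table: woods, good condition, soil group C → CN(II) = 70
Adjust CN=70 to AMC I: 4.2·70/(10 − 0.058·70) → 294 ÷ (297/50) = 4900/99 ≈ 49.495
Retention S: 1000/CN − 10 with CN=49.495 → S = 500/49 ≈ 10.204 in
Initial abstraction Ia = S/5 = (500/49)/5 = 100/49 ≈ 2.041 in
P = 0.940 ≤ Ia = 2.041 in: entire storm abstracted, Q = 0.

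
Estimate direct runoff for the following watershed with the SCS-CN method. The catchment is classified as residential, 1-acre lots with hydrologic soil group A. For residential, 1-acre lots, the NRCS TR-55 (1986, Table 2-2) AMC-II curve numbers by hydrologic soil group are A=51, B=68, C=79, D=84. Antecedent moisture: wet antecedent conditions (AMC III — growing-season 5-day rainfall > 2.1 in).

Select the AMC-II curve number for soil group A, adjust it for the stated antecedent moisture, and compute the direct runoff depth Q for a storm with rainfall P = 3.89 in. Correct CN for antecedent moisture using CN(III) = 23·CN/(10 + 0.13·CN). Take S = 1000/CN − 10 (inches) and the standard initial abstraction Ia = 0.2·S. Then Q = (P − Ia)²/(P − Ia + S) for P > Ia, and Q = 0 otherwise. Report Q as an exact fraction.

NRCS table: residential, 1-acre lots, soil group A → CN(II) = 51
Adjust CN=51 to AMC III: 23·51/(10 + 0.13·51) → 1173 ÷ (1663/100) = 117300/1663 ≈ 70.535
Retention S: 1000/CN − 10 with CN=70.535 → S = 4900/1173 ≈ 4.177 in
Ia = 0.2S: 0.2·4.177 = 0.835 in (exactly 980/1173)
P − Ia = 3.890 − 0.835 = 358297/117300 ≈ 3.055 in (> 0, runoff occurs)
Q: (358297/117300)² ÷ (848297/117300) = 128376740209/99505238100 in (≈ 1.290 in)

Q = 128376740209/99505238100 in ≈ 1.290 in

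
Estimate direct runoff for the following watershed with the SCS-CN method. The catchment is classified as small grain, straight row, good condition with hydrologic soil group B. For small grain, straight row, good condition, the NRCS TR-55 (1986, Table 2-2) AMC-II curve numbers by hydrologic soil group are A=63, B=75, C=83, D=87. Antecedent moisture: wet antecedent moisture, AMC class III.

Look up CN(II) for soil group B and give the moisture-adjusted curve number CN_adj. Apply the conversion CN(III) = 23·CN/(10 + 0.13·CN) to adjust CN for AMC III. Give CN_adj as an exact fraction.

CN_adj = 6900/79 ≈ 87.342

NRCS table: small grain, straight row, good condition, soil group B → CN(II) = 75
Adjust CN=75 to AMC III: 23·75/(10 + 0.13·75) → 1725 ÷ (79/4) = 6900/79 ≈ 87.342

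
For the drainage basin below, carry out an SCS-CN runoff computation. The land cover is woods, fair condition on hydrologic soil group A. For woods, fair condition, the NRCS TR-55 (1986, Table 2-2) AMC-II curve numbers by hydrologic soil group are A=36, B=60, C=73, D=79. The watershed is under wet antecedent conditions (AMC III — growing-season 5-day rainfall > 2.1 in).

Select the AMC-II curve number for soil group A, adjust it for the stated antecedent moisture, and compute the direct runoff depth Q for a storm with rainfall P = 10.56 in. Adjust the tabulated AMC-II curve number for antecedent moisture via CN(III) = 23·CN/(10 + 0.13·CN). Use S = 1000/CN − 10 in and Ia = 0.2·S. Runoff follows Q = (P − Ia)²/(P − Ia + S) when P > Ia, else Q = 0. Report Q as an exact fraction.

Q = 272004488/56050425 in ≈ 4.853 in

NRCS table: woods, fair condition, soil group A → CN(II) = 36
Adjust CN=36 to AMC III: 23·36/(10 + 0.13·36) → 828 ÷ (367/25) = 20700/367 ≈ 56.403
Retention S: 1000/CN − 10 with CN=56.403 → S = 1600/207 ≈ 7.729 in
Ia = 0.2·(1600/207) = 320/207 in ≈ 1.546 in
P − Ia = 10.560 − 1.546 = 46648/5175 ≈ 9.014 in (> 0, runoff occurs)
Q: (46648/5175)² ÷ (86648/5175) = 272004488/56050425 in (≈ 4.853 in)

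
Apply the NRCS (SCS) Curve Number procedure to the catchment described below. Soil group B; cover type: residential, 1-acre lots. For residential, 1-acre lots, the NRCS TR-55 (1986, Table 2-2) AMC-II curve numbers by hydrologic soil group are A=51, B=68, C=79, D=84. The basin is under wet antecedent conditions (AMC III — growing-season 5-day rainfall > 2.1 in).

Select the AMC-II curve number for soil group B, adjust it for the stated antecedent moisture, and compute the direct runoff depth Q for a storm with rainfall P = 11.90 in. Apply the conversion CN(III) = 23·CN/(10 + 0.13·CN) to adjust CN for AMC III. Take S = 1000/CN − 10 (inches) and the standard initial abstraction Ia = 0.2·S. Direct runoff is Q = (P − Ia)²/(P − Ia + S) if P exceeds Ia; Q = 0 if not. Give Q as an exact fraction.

NRCS table: residential, 1-acre lots, soil group B → CN(II) = 68
CN(III) from CN(II)=68: (23·68)/(10 + 0.13·68) = 39100/471 ≈ 83.015
S = 1000/(39100/471) − 10 = 800/391 in ≈ 2.046 in
Ia = 0.2·(800/391) = 160/391 in ≈ 0.409 in
Since P=11.900 > Ia=0.409: effective rainfall P−Ia = 44929/3910 in
Q: (44929/3910)² ÷ (52929/3910) = 2018615041/206952390 in (≈ 9.754 in)

Q = 2018615041/206952390 in ≈ 9.754 in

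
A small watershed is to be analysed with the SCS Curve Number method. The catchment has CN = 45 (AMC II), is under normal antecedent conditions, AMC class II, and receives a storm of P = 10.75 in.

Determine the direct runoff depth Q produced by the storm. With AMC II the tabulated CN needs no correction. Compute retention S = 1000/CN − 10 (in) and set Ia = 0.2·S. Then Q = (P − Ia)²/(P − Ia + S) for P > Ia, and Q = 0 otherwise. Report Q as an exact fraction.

AMC II — tabulated CN = 45 applies directly.
Retention S: 1000/CN − 10 with CN=45.000 → S = 110/9 ≈ 12.222 in
Ia = 0.2S: 0.2·12.222 = 2.444 in (exactly 22/9)
P − Ia = 10.750 − 2.444 = 299/36 ≈ 8.306 in (> 0, runoff occurs)
Q: (299/36)² ÷ (739/36) = 89401/26604 in (≈ 3.360 in)

Q = 89401/26604 in ≈ 3.360 in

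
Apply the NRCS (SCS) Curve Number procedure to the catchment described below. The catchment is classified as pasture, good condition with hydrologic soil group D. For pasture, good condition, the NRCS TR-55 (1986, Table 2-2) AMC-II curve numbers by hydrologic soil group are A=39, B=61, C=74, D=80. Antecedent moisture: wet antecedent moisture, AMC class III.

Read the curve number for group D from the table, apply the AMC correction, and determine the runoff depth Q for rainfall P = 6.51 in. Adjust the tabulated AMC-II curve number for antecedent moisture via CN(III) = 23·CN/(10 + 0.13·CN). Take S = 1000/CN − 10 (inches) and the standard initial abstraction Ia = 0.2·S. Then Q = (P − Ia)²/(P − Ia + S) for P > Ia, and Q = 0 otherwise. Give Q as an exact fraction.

NRCS table: pasture, good condition, soil group D → CN(II) = 80
Wet (AMC III): CN(III) = 23·80/(10 + 0.13·80) = 1840/(102/5) = 4600/51 ≈ 90.196
Retention S: 1000/CN − 10 with CN=90.196 → S = 25/23 ≈ 1.087 in
Ia = 0.2·(25/23) = 5/23 in ≈ 0.217 in
P − Ia = 6.510 − 0.217 = 14473/2300 ≈ 6.293 in (> 0, runoff occurs)
Q: (14473/2300)² ÷ (16973/2300) = 209467729/39037900 in (≈ 5.366 in)

Q = 209467729/39037900 in ≈ 5.366 in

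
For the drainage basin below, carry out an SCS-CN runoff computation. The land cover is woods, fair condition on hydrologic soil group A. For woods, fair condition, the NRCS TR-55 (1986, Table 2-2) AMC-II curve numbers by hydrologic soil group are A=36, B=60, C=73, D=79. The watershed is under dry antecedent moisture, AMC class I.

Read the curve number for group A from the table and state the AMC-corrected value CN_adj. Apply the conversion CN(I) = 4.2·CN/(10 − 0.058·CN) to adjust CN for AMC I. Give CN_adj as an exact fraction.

NRCS table: woods, fair condition, soil group A → CN(II) = 36
Adjust CN=36 to AMC I: 4.2·36/(10 − 0.058·36) → (756/5) ÷ (989/125) = 18900/989 ≈ 19.110

CN_adj = 18900/989 ≈ 19.110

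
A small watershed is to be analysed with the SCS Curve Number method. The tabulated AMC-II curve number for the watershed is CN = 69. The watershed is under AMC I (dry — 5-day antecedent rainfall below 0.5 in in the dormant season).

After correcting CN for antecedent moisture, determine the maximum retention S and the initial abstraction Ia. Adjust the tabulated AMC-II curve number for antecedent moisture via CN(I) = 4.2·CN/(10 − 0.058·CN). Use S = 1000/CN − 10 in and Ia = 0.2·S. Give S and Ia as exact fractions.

S = 15500/1449 in ≈ 10.697 in; Ia = 3100/1449 in ≈ 2.139 in

Adjust CN=69 to AMC I: 4.2·69/(10 − 0.058·69) → (1449/5) ÷ (2999/500) = 144900/2999 ≈ 48.316
Retention S: 1000/CN − 10 with CN=48.316 → S = 15500/1449 ≈ 10.697 in
Ia = 0.2S: 0.2·10.697 = 2.139 in (exactly 3100/1449)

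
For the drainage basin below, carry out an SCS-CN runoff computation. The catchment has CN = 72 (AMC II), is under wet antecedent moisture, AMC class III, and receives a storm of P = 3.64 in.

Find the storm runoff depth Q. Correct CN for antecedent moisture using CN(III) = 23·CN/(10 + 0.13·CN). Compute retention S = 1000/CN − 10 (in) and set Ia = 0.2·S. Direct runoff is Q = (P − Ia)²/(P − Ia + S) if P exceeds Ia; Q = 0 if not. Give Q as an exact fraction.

CN(III) from CN(II)=72: (23·72)/(10 + 0.13·72) = 10350/121 ≈ 85.537
S = 1000/(10350/121) − 10 = 350/207 in ≈ 1.691 in
Initial abstraction Ia = S/5 = (350/207)/5 = 70/207 ≈ 0.338 in
Since P=3.640 > Ia=0.338: effective rainfall P−Ia = 17087/5175 in
Runoff Q = (P−Ia)²/(P−Ia+S) = (3.302)²/(3.302+1.691) = 41709367/19100925 ≈ 2.184 in

Q = 41709367/19100925 in ≈ 2.184 in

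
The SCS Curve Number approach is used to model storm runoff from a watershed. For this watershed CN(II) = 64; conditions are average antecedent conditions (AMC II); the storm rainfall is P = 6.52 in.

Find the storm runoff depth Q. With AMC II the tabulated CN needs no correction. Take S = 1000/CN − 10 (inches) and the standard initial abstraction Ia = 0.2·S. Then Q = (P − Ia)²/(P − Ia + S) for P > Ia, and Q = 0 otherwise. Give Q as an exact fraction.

AMC II — tabulated CN = 64 applies directly.
Retention S: 1000/CN − 10 with CN=64.000 → S = 45/8 ≈ 5.625 in
Ia = 0.2S: 0.2·5.625 = 1.125 in (exactly 9/8)
Since P=6.520 > Ia=1.125: effective rainfall P−Ia = 1079/200 in
Q: (1079/200)² ÷ (551/50) = 1164241/440800 in (≈ 2.641 in)

Q = 1164241/440800 in ≈ 2.641 in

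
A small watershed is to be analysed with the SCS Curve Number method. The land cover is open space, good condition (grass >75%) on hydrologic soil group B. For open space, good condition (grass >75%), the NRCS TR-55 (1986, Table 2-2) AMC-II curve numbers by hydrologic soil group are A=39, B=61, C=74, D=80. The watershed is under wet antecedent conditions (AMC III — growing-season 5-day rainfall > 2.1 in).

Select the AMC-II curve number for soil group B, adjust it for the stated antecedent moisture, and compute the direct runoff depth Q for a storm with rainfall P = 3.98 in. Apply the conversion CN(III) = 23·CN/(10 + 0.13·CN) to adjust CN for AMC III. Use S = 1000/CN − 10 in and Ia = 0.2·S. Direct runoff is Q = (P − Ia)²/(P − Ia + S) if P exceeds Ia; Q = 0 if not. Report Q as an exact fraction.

Q = 57694598809/30529069550 in ≈ 1.890 in

NRCS table: open space, good condition (grass >75%), soil group B → CN(II) = 61
CN(III) from CN(II)=61: (23·61)/(10 + 0.13·61) = 140300/1793 ≈ 78.249
S = 1000/(140300/1793) − 10 = 3900/1403 in ≈ 2.780 in
Ia = 0.2·(3900/1403) = 780/1403 in ≈ 0.556 in
Excess rainfall: 3.980 − 0.556 = 3.424 in; P > Ia so Q > 0
Q = (240197/70150)²/((240197/70150) + 3900/1403) = (57694598809/4921022500)/(435197/70150) = 57694598809/30529069550 in ≈ 1.890 in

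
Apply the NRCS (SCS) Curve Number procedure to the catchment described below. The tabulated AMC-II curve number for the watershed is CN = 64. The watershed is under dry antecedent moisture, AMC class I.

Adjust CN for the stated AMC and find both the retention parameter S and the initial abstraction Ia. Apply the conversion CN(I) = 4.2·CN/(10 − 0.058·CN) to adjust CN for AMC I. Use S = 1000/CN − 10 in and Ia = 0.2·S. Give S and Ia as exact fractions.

CN(I) from CN(II)=64: (4.2·64)/(10 − 0.058·64) = 5600/131 ≈ 42.748
Retention S: 1000/CN − 10 with CN=42.748 → S = 375/28 ≈ 13.393 in
Initial abstraction Ia = S/5 = (375/28)/5 = 75/28 ≈ 2.679 in

S = 375/28 in ≈ 13.393 in; Ia = 75/28 in ≈ 2.679 in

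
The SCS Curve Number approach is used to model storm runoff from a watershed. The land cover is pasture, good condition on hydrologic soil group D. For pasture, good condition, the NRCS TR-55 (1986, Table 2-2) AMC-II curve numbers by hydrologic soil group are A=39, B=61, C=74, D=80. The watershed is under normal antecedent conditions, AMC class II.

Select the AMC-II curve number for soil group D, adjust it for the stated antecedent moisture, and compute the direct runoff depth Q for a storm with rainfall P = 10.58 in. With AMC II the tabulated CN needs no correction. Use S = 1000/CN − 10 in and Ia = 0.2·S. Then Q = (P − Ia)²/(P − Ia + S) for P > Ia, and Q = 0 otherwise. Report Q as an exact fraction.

Q = 127008/15725 in ≈ 8.077 in

NRCS table: pasture, good condition, soil group D → CN(II) = 80
AMC II — tabulated CN = 80 applies directly.
Retention S: 1000/CN − 10 with CN=80.000 → S = 5/2 ≈ 2.500 in
Initial abstraction Ia = S/5 = (5/2)/5 = 1/2 ≈ 0.500 in
Since P=10.580 > Ia=0.500: effective rainfall P−Ia = 252/25 in
Q: (252/25)² ÷ (629/50) = 127008/15725 in (≈ 8.077 in)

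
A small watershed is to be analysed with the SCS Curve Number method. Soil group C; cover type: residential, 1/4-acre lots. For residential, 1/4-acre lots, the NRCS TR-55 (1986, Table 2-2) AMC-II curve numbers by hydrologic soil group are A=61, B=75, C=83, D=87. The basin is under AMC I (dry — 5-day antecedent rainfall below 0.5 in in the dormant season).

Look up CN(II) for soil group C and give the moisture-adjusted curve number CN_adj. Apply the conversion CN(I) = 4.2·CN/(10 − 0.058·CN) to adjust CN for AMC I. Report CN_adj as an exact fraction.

NRCS table: residential, 1/4-acre lots, soil group C → CN(II) = 83
Adjust CN=83 to AMC I: 4.2·83/(10 − 0.058·83) → (1743/5) ÷ (2593/500) = 174300/2593 ≈ 67.219

CN_adj = 174300/2593 ≈ 67.219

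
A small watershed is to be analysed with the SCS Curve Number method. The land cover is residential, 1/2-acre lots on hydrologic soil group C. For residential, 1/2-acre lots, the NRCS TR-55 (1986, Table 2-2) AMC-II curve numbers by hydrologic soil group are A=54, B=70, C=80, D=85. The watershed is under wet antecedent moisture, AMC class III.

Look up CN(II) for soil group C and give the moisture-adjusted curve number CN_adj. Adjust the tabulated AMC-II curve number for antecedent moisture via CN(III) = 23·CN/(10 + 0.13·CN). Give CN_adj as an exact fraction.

NRCS table: residential, 1/2-acre lots, soil group C → CN(II) = 80
Adjust CN=80 to AMC III: 23·80/(10 + 0.13·80) → 1840 ÷ (102/5) = 4600/51 ≈ 90.196

CN_adj = 4600/51 ≈ 90.196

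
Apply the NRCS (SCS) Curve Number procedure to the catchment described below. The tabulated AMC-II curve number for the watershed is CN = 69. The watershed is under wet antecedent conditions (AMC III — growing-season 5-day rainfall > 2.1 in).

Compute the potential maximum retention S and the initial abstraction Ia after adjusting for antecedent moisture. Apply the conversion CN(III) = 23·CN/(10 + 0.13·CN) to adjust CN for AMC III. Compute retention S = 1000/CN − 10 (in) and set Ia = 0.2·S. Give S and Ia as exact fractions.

S = 3100/1587 in ≈ 1.953 in; Ia = 620/1587 in ≈ 0.391 in

CN(III) from CN(II)=69: (23·69)/(10 + 0.13·69) = 158700/1897 ≈ 83.658
S = 1000/(158700/1897) − 10 = 3100/1587 in ≈ 1.953 in
Ia = 0.2S: 0.2·1.953 = 0.391 in (exactly 620/1587)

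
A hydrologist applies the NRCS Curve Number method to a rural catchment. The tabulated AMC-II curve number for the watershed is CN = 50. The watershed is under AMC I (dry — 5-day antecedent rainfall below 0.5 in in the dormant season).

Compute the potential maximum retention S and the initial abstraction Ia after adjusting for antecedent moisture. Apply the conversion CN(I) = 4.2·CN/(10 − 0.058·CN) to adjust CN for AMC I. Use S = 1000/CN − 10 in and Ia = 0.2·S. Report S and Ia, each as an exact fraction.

S = 500/21 in ≈ 23.810 in; Ia = 100/21 in ≈ 4.762 in

CN(I) from CN(II)=50: (4.2·50)/(10 − 0.058·50) = 2100/71 ≈ 29.577
Retention S: 1000/CN − 10 with CN=29.577 → S = 500/21 ≈ 23.810 in
Initial abstraction Ia = S/5 = (500/21)/5 = 100/21 ≈ 4.762 in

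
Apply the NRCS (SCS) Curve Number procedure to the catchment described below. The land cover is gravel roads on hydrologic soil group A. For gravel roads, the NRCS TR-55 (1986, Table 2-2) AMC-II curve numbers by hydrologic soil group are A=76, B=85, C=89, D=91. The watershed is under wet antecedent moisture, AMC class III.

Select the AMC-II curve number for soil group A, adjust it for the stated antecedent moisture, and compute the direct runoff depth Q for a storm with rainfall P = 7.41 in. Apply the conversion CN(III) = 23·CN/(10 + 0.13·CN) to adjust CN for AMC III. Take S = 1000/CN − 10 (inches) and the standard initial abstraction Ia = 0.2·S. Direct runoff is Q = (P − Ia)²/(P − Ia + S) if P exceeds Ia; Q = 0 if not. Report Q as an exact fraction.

Q = 10803315721/1805378100 in ≈ 5.984 in

NRCS table: gravel roads, soil group A → CN(II) = 76
CN(III) from CN(II)=76: (23·76)/(10 + 0.13·76) = 43700/497 ≈ 87.928
S = 1000/(43700/497) − 10 = 600/437 in ≈ 1.373 in
Initial abstraction Ia = S/5 = (600/437)/5 = 120/437 ≈ 0.275 in
Excess rainfall: 7.410 − 0.275 = 7.135 in; P > Ia so Q > 0
Runoff Q = (P−Ia)²/(P−Ia+S) = (7.135)²/(7.135+1.373) = 10803315721/1805378100 ≈ 5.984 in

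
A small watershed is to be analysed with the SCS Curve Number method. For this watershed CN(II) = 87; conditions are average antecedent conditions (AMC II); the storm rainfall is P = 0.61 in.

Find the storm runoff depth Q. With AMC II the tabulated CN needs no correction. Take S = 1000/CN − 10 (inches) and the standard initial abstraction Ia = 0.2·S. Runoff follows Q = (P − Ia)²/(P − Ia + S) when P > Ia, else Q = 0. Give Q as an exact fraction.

Q = 7327849/136650900 in ≈ 0.054 in

AMC II — tabulated CN = 87 applies directly.
Retention S: 1000/CN − 10 with CN=87.000 → S = 130/87 ≈ 1.494 in
Ia = 0.2·(130/87) = 26/87 in ≈ 0.299 in
Since P=0.610 > Ia=0.299: effective rainfall P−Ia = 2707/8700 in
Q = (2707/8700)²/((2707/8700) + 130/87) = (7327849/75690000)/(15707/8700) = 7327849/136650900 in ≈ 0.054 in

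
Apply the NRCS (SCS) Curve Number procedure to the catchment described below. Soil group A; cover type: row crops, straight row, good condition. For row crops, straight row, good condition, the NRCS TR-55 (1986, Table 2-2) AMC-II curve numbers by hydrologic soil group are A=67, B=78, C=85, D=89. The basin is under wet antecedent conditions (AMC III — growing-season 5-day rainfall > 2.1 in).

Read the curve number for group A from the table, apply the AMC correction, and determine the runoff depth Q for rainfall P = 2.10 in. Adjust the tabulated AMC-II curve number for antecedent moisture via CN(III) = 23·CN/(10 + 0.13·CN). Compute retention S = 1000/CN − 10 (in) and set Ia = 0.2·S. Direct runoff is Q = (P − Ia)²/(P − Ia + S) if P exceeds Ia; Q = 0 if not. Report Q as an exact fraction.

Q = 73736569/100611890 in ≈ 0.733 in

NRCS table: row crops, straight row, good condition, soil group A → CN(II) = 67
Wet (AMC III): CN(III) = 23·67/(10 + 0.13·67) = 1541/(1871/100) = 154100/1871 ≈ 82.362
S = 1000/(154100/1871) − 10 = 3300/1541 in ≈ 2.141 in
Initial abstraction Ia = S/5 = (3300/1541)/5 = 660/1541 ≈ 0.428 in
P − Ia = 2.100 − 0.428 = 25761/15410 ≈ 1.672 in (> 0, runoff occurs)
Q: (25761/15410)² ÷ (58761/15410) = 73736569/100611890 in (≈ 0.733 in)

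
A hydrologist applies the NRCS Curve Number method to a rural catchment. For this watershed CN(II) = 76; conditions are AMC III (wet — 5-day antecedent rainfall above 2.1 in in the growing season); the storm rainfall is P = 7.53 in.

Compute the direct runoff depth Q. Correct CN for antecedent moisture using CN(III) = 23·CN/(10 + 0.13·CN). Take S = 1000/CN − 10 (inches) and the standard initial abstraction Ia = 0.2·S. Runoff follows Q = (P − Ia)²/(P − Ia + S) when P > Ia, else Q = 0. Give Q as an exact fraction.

CN(III) from CN(II)=76: (23·76)/(10 + 0.13·76) = 43700/497 ≈ 87.928
Retention S: 1000/CN − 10 with CN=87.928 → S = 600/437 ≈ 1.373 in
Ia = 0.2S: 0.2·1.373 = 0.275 in (exactly 120/437)
Excess rainfall: 7.530 − 0.275 = 7.255 in; P > Ia so Q > 0
Q: (317061/43700)² ÷ (377061/43700) = 33509225907/5492521900 in (≈ 6.101 in)

Q = 33509225907/5492521900 in ≈ 6.101 in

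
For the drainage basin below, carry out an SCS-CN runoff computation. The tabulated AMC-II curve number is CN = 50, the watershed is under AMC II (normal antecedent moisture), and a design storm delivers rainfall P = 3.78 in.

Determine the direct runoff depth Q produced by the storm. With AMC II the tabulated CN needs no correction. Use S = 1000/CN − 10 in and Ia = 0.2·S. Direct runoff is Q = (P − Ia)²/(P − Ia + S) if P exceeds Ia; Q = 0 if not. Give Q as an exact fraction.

Average conditions: CN = 50 (no AMC adjustment).
Max retention: S = 1000/50 − 10 = 10 in (≈ 10.000 in)
Initial abstraction Ia = S/5 = 10/5 = 2 ≈ 2.000 in
Excess rainfall: 3.780 − 2.000 = 1.780 in; P > Ia so Q > 0
Q: (89/50)² ÷ (589/50) = 7921/29450 in (≈ 0.269 in)

Q = 7921/29450 in ≈ 0.269 in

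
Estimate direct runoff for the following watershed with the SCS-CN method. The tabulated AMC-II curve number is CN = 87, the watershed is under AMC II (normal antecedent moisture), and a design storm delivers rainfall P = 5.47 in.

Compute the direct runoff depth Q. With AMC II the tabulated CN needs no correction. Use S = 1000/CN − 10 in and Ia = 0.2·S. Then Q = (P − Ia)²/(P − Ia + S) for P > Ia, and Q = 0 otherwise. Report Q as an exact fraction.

Average conditions: CN = 87 (no AMC adjustment).
Retention S: 1000/CN − 10 with CN=87.000 → S = 130/87 ≈ 1.494 in
Initial abstraction Ia = S/5 = (130/87)/5 = 26/87 ≈ 0.299 in
P − Ia = 5.470 − 0.299 = 44989/8700 ≈ 5.171 in (> 0, runoff occurs)
Q: (44989/8700)² ÷ (57989/8700) = 2024010121/504504300 in (≈ 4.012 in)

Q = 2024010121/504504300 in ≈ 4.012 in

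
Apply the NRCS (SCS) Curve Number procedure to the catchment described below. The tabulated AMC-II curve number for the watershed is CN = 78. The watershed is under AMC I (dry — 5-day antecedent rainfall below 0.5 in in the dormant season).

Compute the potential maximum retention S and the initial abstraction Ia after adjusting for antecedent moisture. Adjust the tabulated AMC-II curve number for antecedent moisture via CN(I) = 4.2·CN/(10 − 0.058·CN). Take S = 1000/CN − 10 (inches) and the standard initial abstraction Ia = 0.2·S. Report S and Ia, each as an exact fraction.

S = 5500/819 in ≈ 6.716 in; Ia = 1100/819 in ≈ 1.343 in

Adjust CN=78 to AMC I: 4.2·78/(10 − 0.058·78) → (1638/5) ÷ (1369/250) = 81900/1369 ≈ 59.825
Max retention: S = 1000/(81900/1369) − 10 = 5500/819 in (≈ 6.716 in)
Initial abstraction Ia = S/5 = (5500/819)/5 = 1100/819 ≈ 1.343 in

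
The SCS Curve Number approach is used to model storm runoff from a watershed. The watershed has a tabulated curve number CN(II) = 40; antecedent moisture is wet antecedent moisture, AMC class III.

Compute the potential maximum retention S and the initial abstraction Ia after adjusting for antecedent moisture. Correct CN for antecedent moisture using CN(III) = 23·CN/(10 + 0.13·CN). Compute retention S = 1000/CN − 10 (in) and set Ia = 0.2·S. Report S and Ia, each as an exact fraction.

S = 150/23 in ≈ 6.522 in; Ia = 30/23 in ≈ 1.304 in

CN(III) from CN(II)=40: (23·40)/(10 + 0.13·40) = 1150/19 ≈ 60.526
Max retention: S = 1000/(1150/19) − 10 = 150/23 in (≈ 6.522 in)
Ia = 0.2S: 0.2·6.522 = 1.304 in (exactly 30/23)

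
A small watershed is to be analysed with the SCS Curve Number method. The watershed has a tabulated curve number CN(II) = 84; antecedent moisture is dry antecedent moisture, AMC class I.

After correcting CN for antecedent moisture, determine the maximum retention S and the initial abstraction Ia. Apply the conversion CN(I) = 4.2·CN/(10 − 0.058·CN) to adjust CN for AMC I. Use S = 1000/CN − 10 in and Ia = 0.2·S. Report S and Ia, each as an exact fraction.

S = 2000/441 in ≈ 4.535 in; Ia = 400/441 in ≈ 0.907 in

Dry (AMC I): CN(I) = 4.2·84/(10 − 0.058·84) = (1764/5)/(641/125) = 44100/641 ≈ 68.799
Max retention: S = 1000/(44100/641) − 10 = 2000/441 in (≈ 4.535 in)
Ia = 0.2S: 0.2·4.535 = 0.907 in (exactly 400/441)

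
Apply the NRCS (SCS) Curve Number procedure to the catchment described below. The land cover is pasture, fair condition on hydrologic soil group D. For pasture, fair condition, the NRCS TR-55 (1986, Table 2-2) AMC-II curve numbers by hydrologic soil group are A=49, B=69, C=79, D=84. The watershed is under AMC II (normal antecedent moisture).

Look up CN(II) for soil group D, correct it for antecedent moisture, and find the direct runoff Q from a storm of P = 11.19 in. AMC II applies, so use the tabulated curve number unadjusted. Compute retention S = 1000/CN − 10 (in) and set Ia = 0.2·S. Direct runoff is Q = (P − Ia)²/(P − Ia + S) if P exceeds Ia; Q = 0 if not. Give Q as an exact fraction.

NRCS table: pasture, fair condition, soil group D → CN(II) = 84
Average conditions: CN = 84 (no AMC adjustment).
Retention S: 1000/CN − 10 with CN=84.000 → S = 40/21 ≈ 1.905 in
Initial abstraction Ia = S/5 = (40/21)/5 = 8/21 ≈ 0.381 in
P − Ia = 11.190 − 0.381 = 22699/2100 ≈ 10.809 in (> 0, runoff occurs)
Runoff Q = (P−Ia)²/(P−Ia+S) = (10.809)²/(10.809+1.905) = 515244601/56067900 ≈ 9.190 in

Q = 515244601/56067900 in ≈ 9.190 in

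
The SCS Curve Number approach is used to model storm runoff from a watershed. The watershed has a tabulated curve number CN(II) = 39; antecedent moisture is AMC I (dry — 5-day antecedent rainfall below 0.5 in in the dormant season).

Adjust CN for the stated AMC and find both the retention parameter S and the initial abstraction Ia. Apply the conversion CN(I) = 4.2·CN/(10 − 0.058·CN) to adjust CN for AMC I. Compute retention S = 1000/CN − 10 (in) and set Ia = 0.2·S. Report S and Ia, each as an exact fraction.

S = 30500/819 in ≈ 37.241 in; Ia = 6100/819 in ≈ 7.448 in

Adjust CN=39 to AMC I: 4.2·39/(10 − 0.058·39) → (819/5) ÷ (3869/500) = 81900/3869 ≈ 21.168
S = 1000/(81900/3869) − 10 = 30500/819 in ≈ 37.241 in
Initial abstraction Ia = S/5 = (30500/819)/5 = 6100/819 ≈ 7.448 in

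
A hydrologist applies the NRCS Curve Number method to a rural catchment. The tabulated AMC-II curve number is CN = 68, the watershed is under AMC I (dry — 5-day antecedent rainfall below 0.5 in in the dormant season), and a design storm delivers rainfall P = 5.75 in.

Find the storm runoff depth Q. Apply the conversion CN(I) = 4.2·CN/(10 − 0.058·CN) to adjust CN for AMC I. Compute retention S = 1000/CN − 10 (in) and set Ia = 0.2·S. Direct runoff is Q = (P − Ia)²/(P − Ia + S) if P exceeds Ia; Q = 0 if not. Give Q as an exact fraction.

Q = 25110121/30003708 in ≈ 0.837 in

CN(I) from CN(II)=68: (4.2·68)/(10 − 0.058·68) = 35700/757 ≈ 47.160
S = 1000/(35700/757) − 10 = 4000/357 in ≈ 11.204 in
Ia = 0.2·(4000/357) = 800/357 in ≈ 2.241 in
Excess rainfall: 5.750 − 2.241 = 3.509 in; P > Ia so Q > 0
Q = (5011/1428)²/((5011/1428) + 4000/357) = (25110121/2039184)/(21011/1428) = 25110121/30003708 in ≈ 0.837 in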